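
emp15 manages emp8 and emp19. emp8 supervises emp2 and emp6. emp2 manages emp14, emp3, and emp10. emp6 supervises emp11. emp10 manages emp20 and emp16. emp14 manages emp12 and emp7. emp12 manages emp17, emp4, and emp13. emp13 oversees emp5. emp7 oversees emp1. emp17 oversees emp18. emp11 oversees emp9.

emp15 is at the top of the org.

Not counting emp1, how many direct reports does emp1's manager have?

emp1 reports to emp7, and emp7 has no other direct reports. emp1 has 0 peers.

0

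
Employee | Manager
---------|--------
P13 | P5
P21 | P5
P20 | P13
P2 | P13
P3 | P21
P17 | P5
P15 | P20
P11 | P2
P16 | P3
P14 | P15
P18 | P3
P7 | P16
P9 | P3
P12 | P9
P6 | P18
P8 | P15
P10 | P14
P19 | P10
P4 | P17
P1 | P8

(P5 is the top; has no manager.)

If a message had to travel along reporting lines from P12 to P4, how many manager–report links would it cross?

P12 is 4 levels below P5, and P4 is 2 levels below P5 (their lowest common manager). The shortest path runs up from P12 to P5 and back down to P4: 4 + 2 = 6 links.

6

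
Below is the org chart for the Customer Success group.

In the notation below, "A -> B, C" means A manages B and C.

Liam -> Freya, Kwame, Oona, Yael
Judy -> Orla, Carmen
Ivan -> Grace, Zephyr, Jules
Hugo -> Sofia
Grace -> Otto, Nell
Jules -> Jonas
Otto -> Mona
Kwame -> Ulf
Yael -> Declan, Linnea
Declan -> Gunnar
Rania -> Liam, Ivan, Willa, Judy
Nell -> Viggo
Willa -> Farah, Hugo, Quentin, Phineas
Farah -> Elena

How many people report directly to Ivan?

Ivan directly manages Grace, Zephyr, Jules. That is 3 direct reports.

3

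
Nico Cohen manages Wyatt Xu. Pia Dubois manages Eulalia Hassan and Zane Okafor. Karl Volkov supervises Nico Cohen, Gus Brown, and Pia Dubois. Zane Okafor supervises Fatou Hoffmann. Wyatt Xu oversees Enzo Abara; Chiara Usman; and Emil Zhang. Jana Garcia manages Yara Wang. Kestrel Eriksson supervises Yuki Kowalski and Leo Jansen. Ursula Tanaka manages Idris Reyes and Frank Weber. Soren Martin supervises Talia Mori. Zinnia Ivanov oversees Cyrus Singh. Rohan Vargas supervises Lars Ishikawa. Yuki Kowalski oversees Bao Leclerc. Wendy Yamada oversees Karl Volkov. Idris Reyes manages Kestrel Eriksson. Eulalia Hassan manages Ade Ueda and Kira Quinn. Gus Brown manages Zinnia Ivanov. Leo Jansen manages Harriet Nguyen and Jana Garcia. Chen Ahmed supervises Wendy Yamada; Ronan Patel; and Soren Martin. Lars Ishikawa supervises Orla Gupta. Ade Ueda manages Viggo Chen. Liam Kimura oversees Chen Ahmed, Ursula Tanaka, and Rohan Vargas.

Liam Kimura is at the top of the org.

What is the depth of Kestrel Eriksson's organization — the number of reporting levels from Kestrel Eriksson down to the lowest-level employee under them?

3

The longest chain under Kestrel Eriksson runs Kestrel Eriksson → Leo Jansen → Jana Garcia → Yara Wang, which is 3 levels below Kestrel Eriksson.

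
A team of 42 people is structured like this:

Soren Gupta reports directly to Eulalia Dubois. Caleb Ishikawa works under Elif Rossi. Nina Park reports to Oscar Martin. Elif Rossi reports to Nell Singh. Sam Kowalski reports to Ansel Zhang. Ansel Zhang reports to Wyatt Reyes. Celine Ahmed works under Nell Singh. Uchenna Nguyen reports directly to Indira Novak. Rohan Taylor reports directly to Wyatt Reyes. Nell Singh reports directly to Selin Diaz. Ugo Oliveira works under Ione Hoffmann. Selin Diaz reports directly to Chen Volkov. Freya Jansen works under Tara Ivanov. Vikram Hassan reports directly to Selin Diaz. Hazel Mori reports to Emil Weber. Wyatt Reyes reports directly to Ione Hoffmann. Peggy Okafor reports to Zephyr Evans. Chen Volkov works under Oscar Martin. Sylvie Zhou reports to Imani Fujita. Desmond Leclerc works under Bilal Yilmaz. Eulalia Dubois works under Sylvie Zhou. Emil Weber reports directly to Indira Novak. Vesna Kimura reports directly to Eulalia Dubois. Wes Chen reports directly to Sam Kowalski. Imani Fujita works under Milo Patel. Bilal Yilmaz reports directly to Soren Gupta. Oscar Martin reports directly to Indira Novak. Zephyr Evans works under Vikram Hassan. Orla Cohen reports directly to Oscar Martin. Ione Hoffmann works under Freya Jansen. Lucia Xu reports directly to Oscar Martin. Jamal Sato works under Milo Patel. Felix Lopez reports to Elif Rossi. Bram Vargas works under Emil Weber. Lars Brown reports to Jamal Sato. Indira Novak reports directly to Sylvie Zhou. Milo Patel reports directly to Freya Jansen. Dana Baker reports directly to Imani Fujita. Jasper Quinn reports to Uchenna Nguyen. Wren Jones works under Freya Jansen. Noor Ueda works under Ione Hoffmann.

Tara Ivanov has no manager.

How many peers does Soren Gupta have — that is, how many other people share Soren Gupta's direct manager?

Soren Gupta reports to Eulalia Dubois. Eulalia Dubois's other direct reports are Vesna Kimura — 1 peer.

1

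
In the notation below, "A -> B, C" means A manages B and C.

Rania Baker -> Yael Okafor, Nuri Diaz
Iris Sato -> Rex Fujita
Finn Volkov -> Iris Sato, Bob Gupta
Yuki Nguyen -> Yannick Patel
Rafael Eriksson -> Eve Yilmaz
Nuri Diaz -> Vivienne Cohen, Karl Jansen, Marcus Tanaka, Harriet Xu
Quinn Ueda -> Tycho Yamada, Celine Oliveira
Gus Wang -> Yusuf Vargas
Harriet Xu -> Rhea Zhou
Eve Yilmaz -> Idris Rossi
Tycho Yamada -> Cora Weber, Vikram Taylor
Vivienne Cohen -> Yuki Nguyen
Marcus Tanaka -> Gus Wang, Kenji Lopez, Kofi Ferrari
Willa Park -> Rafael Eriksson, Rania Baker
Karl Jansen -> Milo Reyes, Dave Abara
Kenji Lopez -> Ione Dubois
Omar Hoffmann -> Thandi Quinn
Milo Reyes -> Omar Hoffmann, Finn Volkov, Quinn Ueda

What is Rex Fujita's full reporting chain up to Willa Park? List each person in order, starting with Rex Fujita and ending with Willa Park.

Rex Fujita reports to Iris Sato. Iris Sato reports to Finn Volkov. Finn Volkov reports to Milo Reyes. Milo Reyes reports to Karl Jansen. Karl Jansen reports to Nuri Diaz. Nuri Diaz reports to Rania Baker. Rania Baker reports to Willa Park. Willa Park is at the top.

Rex Fujita -> Iris Sato -> Finn Volkov -> Milo Reyes -> Karl Jansen -> Nuri Diaz -> Rania Baker -> Willa Park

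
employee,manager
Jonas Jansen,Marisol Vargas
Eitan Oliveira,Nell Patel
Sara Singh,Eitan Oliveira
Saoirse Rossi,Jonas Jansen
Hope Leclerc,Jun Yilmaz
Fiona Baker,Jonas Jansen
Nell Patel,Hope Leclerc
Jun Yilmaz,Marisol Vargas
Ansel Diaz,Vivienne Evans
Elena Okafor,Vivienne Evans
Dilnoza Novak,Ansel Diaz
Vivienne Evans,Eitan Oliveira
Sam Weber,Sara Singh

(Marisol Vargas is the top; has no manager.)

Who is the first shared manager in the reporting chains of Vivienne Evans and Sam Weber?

Vivienne Evans's chain of managers is Eitan Oliveira, Nell Patel, Hope Leclerc, Jun Yilmaz, Marisol Vargas. Sam Weber's chain of managers is Sara Singh, Eitan Oliveira, Nell Patel, Hope Leclerc, Jun Yilmaz, Marisol Vargas. The first manager that appears in both chains is Eitan Oliveira.

Eitan Oliveira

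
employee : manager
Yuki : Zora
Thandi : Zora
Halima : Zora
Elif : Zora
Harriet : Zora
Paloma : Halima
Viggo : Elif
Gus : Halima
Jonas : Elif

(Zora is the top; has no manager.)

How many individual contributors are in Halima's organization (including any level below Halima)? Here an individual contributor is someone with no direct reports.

The people in Halima's organization with no one reporting to them are Gus, Paloma. That is 2.

2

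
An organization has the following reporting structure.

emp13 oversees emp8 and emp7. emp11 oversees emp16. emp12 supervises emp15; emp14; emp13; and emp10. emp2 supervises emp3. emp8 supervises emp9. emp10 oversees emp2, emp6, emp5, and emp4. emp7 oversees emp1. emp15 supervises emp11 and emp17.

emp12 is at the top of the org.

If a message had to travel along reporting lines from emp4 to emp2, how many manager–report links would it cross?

emp4 is 1 level below emp10, and emp2 is 1 level below emp10 (their lowest common manager). The shortest path runs up from emp4 to emp10 and back down to emp2: 1 + 1 = 2 links.

2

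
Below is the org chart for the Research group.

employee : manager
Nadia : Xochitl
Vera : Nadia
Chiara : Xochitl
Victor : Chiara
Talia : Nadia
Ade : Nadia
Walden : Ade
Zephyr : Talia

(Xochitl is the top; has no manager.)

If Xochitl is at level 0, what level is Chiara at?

1

Chain from Chiara up to Xochitl: Chiara → Xochitl. That is 1 step up, so Chiara is 1 level below Xochitl.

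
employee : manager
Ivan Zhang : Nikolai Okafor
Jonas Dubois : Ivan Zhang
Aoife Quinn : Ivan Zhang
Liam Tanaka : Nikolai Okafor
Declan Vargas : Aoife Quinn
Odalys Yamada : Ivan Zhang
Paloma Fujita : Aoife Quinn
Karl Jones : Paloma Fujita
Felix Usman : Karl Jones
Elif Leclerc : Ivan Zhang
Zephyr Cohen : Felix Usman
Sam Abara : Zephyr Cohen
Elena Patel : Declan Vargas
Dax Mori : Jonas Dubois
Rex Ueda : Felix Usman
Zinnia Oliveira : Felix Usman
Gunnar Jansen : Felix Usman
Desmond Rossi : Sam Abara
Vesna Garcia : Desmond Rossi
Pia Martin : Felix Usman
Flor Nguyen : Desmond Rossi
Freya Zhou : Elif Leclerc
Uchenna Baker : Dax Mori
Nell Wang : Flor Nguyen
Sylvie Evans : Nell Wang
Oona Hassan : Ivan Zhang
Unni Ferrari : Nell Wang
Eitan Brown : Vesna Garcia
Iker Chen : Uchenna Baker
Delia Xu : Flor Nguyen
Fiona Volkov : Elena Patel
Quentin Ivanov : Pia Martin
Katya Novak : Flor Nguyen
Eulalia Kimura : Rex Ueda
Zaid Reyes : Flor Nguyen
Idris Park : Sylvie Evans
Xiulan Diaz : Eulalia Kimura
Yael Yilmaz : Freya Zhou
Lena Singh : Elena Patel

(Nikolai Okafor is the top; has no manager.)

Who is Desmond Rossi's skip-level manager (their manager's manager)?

Desmond Rossi reports to Sam Abara, and Sam Abara reports to Zephyr Cohen. So Desmond Rossi's skip-level manager is Zephyr Cohen.

Zephyr Cohen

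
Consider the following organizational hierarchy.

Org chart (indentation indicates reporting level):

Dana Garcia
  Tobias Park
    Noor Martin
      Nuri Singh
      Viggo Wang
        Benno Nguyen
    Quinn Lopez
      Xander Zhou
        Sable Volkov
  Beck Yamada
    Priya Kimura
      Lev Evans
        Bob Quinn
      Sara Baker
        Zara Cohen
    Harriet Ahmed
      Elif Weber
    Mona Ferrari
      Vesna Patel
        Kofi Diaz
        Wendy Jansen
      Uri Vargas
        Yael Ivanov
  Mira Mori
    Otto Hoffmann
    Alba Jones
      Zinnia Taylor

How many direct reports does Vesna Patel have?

2

Vesna Patel directly manages Kofi Diaz, Wendy Jansen. That is 2 direct reports.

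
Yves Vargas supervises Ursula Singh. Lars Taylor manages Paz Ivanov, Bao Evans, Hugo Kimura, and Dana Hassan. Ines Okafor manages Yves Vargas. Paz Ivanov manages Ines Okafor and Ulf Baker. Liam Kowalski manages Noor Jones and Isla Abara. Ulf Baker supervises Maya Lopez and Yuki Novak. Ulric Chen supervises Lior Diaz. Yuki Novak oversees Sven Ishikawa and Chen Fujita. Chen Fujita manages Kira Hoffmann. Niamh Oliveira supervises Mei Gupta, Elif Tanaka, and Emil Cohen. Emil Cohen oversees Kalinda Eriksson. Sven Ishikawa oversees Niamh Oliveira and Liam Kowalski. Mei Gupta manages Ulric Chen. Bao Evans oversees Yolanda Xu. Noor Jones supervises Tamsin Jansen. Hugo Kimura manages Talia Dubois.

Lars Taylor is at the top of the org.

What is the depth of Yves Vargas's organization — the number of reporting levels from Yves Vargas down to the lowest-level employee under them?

The longest chain under Yves Vargas runs Yves Vargas → Ursula Singh, which is 1 level below Yves Vargas.

1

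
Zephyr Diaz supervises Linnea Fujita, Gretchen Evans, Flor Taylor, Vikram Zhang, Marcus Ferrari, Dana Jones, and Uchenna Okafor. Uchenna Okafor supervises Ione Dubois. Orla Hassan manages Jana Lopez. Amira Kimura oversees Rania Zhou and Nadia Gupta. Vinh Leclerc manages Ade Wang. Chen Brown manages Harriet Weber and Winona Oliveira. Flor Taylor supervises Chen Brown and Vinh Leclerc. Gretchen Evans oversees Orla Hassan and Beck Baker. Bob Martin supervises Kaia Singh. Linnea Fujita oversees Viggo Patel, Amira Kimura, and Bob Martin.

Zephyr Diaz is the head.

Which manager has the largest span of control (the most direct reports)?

Direct-report counts: Zephyr Diaz has 7; Uchenna Okafor has 1; Flor Taylor has 2; Vinh Leclerc has 1; Chen Brown has 2; Gretchen Evans has 2; Orla Hassan has 1; Linnea Fujita has 3; Bob Martin has 1; Amira Kimura has 2. The largest is 7, held by Zephyr Diaz.

Zephyr Diaz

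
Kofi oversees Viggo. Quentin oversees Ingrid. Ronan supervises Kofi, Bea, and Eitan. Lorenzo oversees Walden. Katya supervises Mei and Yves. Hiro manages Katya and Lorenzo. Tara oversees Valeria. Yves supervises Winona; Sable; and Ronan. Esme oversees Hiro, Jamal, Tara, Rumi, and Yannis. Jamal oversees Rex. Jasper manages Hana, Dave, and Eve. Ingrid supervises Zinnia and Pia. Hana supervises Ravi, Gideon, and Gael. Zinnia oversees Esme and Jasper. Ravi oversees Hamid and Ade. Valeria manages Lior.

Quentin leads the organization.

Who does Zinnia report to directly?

Zinnia reports directly to Ingrid.

Ingrid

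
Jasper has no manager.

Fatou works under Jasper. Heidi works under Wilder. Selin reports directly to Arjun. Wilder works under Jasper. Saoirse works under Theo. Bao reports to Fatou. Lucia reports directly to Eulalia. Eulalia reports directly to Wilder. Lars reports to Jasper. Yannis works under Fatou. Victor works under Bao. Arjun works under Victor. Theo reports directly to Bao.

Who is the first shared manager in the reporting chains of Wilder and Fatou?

Wilder's chain of managers is Jasper. Fatou's chain of managers is Jasper. The first manager that appears in both chains is Jasper.

Jasper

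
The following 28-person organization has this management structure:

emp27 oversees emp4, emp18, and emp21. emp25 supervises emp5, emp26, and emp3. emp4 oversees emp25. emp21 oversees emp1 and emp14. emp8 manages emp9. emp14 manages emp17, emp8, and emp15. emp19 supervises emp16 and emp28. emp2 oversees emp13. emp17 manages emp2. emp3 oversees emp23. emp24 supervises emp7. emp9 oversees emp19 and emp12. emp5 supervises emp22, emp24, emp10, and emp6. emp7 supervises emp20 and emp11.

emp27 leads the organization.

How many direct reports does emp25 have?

emp25 directly manages emp5, emp26, emp3. That is 3 direct reports.

3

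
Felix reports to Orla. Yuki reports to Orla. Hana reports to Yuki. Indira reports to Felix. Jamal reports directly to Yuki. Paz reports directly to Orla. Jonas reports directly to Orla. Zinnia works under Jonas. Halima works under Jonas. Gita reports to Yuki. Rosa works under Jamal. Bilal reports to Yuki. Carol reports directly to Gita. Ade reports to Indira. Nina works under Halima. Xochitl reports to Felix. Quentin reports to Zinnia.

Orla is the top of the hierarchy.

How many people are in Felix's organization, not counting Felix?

3

Felix directly manages Indira, Xochitl. Under Indira: Ade (1). Xochitl has no reports. So Felix's organization is 2 direct reports plus everyone under them: 2 + 1 = 3.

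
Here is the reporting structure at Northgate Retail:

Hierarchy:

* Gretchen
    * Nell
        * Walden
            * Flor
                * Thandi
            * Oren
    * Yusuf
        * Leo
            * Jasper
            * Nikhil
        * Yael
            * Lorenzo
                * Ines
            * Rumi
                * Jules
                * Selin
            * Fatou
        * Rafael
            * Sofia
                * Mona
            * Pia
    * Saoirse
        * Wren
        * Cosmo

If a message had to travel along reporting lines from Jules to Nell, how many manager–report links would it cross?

5

Jules is 4 levels below Gretchen, and Nell is 1 level below Gretchen (their lowest common manager). The shortest path runs up from Jules to Gretchen and back down to Nell: 4 + 1 = 5 links.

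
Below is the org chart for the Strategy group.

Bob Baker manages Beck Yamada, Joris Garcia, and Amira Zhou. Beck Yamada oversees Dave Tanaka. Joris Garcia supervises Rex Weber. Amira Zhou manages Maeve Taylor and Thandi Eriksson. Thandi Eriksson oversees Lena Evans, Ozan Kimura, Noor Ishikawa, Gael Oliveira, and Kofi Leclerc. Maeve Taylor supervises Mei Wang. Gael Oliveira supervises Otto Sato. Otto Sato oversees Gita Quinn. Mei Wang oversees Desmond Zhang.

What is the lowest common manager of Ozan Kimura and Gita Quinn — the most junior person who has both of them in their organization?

Thandi Eriksson

Ozan Kimura's chain of managers is Thandi Eriksson, Amira Zhou, Bob Baker. Gita Quinn's chain of managers is Otto Sato, Gael Oliveira, Thandi Eriksson, Amira Zhou, Bob Baker. The first manager that appears in both chains is Thandi Eriksson.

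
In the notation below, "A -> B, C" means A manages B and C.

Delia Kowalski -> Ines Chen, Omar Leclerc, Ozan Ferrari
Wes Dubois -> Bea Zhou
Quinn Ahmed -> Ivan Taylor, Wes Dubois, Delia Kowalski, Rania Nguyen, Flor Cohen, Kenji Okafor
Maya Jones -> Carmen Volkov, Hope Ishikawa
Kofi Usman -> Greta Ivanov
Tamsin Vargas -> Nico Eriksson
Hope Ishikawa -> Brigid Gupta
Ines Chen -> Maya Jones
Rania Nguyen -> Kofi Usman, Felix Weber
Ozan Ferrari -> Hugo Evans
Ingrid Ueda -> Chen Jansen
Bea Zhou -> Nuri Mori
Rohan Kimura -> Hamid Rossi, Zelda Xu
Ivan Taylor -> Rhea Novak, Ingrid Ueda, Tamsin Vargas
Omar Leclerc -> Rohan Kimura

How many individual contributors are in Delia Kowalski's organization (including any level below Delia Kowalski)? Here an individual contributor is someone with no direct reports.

The people in Delia Kowalski's organization with no one reporting to them are Hugo Evans, Zelda Xu, Hamid Rossi, Brigid Gupta, Carmen Volkov. That is 5.

5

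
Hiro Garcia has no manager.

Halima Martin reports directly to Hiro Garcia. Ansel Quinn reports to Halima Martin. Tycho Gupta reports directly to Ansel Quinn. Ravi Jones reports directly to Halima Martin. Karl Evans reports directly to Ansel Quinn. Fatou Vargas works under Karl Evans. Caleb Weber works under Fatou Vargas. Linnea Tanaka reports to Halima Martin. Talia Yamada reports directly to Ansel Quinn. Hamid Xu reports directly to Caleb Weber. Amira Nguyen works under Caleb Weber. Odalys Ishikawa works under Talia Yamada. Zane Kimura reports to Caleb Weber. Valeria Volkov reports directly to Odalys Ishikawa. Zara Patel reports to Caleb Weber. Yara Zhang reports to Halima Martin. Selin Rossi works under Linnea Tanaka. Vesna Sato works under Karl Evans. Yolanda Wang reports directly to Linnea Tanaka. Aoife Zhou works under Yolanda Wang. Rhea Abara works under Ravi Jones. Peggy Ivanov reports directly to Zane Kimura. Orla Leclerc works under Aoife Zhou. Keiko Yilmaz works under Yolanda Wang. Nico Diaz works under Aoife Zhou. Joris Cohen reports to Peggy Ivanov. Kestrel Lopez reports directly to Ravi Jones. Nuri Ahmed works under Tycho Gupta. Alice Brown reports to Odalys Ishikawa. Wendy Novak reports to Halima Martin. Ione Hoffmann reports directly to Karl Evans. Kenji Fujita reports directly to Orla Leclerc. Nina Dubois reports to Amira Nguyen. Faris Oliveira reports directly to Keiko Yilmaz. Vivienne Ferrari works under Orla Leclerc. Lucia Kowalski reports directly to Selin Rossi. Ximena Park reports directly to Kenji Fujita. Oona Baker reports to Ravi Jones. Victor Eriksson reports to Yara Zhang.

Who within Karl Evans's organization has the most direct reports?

Caleb Weber

Direct-report counts within Karl Evans's organization: Karl Evans has 3; Fatou Vargas has 1; Caleb Weber has 4; Zane Kimura has 1; Peggy Ivanov has 1; Amira Nguyen has 1. The largest is 4, held by Caleb Weber.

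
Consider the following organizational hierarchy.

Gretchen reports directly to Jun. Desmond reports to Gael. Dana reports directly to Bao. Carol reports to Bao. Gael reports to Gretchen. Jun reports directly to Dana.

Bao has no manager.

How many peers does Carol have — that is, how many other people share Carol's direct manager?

Carol reports to Bao. Bao's other direct reports are Dana — 1 peer.

1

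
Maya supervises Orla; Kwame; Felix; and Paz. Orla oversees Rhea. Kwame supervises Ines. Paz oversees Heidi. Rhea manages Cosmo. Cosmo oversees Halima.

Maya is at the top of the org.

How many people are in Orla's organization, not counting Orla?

3

Orla directly manages Rhea. Under Rhea: Cosmo, Halima (2). That's 3 in total.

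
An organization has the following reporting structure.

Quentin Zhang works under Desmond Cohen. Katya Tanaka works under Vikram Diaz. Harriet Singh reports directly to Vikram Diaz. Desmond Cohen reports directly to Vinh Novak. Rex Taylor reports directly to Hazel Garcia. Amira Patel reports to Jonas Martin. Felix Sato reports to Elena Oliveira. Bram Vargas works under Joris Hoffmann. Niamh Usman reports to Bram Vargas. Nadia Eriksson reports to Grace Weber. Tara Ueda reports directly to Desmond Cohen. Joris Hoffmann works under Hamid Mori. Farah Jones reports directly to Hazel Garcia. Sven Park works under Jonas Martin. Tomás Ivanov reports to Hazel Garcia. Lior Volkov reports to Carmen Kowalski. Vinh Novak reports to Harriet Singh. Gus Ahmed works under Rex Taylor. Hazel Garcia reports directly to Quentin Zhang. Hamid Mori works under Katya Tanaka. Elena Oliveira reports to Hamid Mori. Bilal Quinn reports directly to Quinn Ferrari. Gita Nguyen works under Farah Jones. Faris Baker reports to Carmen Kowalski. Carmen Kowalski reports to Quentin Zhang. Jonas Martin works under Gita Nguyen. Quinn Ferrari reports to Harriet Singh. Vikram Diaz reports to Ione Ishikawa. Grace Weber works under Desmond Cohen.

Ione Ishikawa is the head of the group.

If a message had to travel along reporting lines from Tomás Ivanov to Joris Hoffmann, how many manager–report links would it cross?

Tomás Ivanov is 6 levels below Vikram Diaz, and Joris Hoffmann is 3 levels below Vikram Diaz (their lowest common manager). The shortest path runs up from Tomás Ivanov to Vikram Diaz and back down to Joris Hoffmann: 6 + 3 = 9 links.

9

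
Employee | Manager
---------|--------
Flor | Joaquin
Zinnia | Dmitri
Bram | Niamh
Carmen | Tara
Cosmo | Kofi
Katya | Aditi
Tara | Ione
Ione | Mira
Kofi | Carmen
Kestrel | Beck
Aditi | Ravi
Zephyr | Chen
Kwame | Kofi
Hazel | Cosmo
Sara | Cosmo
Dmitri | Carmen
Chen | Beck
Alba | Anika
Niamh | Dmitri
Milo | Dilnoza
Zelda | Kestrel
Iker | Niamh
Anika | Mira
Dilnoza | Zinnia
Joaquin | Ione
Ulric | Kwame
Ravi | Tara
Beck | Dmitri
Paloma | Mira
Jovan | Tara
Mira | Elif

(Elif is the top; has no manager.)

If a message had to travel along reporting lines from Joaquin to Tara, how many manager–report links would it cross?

2

Joaquin is 1 level below Ione, and Tara is 1 level below Ione (their lowest common manager). The shortest path runs up from Joaquin to Ione and back down to Tara: 1 + 1 = 2 links.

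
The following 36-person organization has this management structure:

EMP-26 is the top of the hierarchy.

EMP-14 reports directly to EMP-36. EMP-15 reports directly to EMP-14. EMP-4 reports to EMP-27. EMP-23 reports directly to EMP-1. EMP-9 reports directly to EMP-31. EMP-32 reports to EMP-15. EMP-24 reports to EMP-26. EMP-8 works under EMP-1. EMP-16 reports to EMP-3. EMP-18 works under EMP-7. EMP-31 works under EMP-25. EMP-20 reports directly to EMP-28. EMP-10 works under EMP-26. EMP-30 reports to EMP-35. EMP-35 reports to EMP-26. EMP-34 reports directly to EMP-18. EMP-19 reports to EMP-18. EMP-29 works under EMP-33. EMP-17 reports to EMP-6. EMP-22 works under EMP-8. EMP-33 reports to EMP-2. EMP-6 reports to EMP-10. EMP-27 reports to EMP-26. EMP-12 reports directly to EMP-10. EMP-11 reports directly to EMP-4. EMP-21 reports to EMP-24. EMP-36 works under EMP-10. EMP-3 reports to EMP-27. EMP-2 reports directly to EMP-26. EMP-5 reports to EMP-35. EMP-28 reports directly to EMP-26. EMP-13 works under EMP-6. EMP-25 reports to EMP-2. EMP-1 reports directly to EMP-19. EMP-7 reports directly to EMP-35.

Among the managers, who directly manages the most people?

EMP-26

Direct-report counts: EMP-26 has 6; EMP-27 has 2; EMP-4 has 1; EMP-3 has 1; EMP-28 has 1; EMP-24 has 1; EMP-10 has 3; EMP-6 has 2; EMP-36 has 1; EMP-14 has 1; EMP-15 has 1; EMP-35 has 3; EMP-7 has 1; EMP-18 has 2; EMP-19 has 1; EMP-1 has 2; EMP-8 has 1; EMP-2 has 2; EMP-25 has 1; EMP-31 has 1; EMP-33 has 1. The largest is 6, held by EMP-26.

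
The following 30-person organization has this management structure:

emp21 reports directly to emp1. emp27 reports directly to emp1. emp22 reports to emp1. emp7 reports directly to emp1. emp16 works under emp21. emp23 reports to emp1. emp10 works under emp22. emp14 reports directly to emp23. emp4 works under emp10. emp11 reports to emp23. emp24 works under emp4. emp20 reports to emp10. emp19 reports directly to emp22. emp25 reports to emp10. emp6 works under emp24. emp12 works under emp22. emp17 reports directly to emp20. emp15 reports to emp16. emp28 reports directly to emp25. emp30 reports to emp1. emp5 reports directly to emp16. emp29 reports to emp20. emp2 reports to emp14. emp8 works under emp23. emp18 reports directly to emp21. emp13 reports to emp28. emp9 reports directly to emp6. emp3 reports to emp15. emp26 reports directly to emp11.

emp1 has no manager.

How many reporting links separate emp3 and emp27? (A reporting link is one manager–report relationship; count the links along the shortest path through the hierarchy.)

5

emp3 is 4 levels below emp1, and emp27 is 1 level below emp1 (their lowest common manager). The shortest path runs up from emp3 to emp1 and back down to emp27: 4 + 1 = 5 links.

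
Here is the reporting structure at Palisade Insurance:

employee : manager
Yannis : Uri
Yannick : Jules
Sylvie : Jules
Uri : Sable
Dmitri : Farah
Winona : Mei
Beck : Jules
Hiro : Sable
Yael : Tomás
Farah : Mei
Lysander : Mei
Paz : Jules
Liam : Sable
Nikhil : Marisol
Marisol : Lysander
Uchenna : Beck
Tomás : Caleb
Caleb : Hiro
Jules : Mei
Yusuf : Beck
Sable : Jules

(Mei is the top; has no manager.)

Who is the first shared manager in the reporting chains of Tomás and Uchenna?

Jules

Tomás's chain of managers is Caleb, Hiro, Sable, Jules, Mei. Uchenna's chain of managers is Beck, Jules, Mei. The first manager that appears in both chains is Jules.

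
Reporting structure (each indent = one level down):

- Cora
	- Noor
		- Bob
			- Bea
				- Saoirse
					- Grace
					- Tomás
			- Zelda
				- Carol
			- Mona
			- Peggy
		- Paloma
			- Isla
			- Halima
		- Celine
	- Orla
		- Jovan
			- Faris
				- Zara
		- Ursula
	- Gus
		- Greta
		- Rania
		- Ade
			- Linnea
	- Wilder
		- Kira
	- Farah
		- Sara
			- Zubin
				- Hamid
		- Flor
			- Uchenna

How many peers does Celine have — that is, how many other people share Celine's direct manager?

Celine reports to Noor. Noor's other direct reports are Bob, Paloma — 2 peers.

2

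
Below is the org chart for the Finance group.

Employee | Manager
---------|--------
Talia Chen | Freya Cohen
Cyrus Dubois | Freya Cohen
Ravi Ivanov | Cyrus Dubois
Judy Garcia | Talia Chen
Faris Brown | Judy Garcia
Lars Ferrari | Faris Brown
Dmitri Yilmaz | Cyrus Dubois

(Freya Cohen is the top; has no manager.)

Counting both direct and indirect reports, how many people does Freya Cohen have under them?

7

Freya Cohen directly manages Talia Chen, Cyrus Dubois. Under Talia Chen: Judy Garcia, Faris Brown, Lars Ferrari (3). Under Cyrus Dubois: Dmitri Yilmaz, Ravi Ivanov (2). So Freya Cohen's organization is 2 direct reports plus everyone under them: 4 + 3 = 7.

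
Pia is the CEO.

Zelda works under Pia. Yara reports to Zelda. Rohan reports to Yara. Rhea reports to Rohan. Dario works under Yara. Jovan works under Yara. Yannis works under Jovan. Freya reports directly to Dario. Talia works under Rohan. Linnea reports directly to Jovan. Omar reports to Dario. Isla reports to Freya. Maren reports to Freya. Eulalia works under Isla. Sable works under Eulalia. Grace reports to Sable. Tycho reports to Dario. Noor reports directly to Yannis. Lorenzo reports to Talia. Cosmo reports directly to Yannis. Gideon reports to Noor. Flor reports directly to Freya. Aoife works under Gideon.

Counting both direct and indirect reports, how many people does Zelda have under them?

Zelda directly manages Yara. Under Yara: Jovan, Linnea, Yannis, Cosmo, Noor, Gideon, Aoife, Dario, Tycho, Omar, Freya, Flor, Maren, Isla, Eulalia, Sable, Grace, Rohan, Talia, Lorenzo, Rhea (21). That's 22 in total.

22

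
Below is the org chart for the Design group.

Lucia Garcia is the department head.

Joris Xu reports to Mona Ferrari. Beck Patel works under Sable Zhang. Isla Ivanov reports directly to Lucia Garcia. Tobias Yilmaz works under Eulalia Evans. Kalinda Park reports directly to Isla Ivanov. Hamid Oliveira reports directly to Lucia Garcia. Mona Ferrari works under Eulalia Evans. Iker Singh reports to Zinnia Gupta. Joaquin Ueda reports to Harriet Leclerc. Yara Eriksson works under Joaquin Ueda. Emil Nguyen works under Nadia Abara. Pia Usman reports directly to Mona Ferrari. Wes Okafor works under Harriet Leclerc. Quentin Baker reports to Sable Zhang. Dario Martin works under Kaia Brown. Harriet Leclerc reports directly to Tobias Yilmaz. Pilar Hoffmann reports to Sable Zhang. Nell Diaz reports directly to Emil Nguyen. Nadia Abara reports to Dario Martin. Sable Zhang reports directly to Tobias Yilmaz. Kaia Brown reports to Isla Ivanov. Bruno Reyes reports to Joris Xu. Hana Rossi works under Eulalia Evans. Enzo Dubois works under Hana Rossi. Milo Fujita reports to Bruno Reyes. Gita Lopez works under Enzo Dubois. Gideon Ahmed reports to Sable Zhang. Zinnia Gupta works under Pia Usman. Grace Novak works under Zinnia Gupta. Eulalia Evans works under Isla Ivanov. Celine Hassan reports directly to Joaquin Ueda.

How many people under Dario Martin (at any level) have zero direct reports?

The only person in Dario Martin's organization with no one reporting to them is Nell Diaz. That is 1.

1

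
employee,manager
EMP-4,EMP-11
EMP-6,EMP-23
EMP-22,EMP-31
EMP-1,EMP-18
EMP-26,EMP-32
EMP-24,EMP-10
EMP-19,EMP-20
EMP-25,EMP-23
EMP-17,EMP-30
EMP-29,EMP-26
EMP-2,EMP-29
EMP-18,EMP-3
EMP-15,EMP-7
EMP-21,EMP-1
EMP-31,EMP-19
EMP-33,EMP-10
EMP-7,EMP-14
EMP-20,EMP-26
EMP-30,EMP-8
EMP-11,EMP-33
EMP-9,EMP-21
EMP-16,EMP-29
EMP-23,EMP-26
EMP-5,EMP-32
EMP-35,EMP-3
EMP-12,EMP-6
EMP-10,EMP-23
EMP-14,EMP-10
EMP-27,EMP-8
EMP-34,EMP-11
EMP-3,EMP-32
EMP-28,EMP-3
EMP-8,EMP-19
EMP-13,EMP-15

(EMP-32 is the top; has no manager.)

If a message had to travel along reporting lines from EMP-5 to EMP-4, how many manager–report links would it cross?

EMP-5 is 1 level below EMP-32, and EMP-4 is 6 levels below EMP-32 (their lowest common manager). The shortest path runs up from EMP-5 to EMP-32 and back down to EMP-4: 1 + 6 = 7 links.

7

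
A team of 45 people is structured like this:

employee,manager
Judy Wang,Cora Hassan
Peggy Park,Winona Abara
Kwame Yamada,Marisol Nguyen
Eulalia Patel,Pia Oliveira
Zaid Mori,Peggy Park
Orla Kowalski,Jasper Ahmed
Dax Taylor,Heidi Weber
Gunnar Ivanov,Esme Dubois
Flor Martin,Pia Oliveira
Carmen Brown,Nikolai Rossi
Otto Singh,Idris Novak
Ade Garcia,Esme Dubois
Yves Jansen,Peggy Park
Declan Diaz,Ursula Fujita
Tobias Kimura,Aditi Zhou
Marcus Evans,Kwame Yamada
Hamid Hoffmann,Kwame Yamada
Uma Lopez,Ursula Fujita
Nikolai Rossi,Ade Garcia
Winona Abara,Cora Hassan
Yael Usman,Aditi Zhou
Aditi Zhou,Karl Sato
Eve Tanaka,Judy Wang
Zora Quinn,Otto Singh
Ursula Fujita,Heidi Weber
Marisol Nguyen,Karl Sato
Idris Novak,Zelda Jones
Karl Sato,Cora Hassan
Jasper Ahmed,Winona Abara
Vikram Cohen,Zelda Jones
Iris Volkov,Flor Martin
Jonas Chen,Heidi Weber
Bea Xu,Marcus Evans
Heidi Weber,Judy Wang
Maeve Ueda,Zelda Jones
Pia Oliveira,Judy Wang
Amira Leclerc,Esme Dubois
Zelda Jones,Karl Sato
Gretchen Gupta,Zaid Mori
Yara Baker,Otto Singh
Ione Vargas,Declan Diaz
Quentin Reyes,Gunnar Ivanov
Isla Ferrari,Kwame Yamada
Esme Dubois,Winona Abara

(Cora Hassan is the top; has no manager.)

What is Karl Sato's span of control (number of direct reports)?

3

Karl Sato directly manages Aditi Zhou, Marisol Nguyen, Zelda Jones. That is 3 direct reports.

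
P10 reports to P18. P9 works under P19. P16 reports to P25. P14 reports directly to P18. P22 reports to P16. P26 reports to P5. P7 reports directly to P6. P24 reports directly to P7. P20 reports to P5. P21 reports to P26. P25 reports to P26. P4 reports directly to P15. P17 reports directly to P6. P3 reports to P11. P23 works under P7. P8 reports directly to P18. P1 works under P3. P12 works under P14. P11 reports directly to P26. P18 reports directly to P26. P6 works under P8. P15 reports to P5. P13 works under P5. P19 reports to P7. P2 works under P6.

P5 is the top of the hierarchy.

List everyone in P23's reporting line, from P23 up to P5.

P23 reports to P7. P7 reports to P6. P6 reports to P8. P8 reports to P18. P18 reports to P26. P26 reports to P5. P5 is at the top.

P23 -> P7 -> P6 -> P8 -> P18 -> P26 -> P5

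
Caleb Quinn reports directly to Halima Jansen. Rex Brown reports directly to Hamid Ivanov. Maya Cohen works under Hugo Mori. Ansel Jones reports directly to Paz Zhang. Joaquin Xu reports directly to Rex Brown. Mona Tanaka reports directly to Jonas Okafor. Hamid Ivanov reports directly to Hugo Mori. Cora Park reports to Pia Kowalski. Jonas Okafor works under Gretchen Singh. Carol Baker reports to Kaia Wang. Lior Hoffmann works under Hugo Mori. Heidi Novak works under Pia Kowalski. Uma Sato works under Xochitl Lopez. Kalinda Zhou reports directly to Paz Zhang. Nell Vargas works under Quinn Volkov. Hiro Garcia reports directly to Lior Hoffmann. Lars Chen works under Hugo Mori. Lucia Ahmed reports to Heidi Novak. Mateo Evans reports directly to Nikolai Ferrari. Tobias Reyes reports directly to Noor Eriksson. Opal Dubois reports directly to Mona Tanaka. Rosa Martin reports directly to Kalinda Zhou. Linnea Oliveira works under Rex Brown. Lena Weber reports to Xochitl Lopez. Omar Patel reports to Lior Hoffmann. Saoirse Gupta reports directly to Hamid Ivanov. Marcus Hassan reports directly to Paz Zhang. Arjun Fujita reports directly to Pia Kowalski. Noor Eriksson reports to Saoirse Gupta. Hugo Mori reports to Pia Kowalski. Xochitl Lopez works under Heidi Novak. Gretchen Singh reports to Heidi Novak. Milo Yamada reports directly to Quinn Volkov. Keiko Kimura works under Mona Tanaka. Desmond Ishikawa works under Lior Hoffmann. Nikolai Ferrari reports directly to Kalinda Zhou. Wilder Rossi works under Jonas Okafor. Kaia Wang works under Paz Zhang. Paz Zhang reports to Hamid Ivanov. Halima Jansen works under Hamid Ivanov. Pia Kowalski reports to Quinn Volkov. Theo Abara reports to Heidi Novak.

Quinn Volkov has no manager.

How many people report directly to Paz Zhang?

Paz Zhang directly manages Kalinda Zhou, Ansel Jones, Marcus Hassan, Kaia Wang. That is 4 direct reports.

4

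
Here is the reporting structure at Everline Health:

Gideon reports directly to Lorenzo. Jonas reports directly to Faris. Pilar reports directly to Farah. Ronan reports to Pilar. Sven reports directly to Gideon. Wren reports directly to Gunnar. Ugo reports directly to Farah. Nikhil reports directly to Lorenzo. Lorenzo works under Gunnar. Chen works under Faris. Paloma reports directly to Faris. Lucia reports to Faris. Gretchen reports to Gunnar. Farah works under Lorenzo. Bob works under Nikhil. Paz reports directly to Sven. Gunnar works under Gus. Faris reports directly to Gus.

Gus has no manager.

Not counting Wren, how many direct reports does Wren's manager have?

2

Wren reports to Gunnar. Gunnar's other direct reports are Lorenzo, Gretchen — 2 peers.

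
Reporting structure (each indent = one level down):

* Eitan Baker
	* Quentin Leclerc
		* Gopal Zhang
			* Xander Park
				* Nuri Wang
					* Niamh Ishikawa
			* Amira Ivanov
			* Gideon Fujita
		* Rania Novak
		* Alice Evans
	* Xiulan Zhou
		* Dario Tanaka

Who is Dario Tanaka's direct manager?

Dario Tanaka reports directly to Xiulan Zhou.

Xiulan Zhou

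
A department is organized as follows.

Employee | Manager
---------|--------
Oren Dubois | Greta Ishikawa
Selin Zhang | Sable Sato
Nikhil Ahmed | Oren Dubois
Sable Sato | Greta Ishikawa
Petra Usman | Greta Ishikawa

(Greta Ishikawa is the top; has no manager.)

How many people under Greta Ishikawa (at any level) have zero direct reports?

The people in Greta Ishikawa's organization with no one reporting to them are Petra Usman, Selin Zhang, Nikhil Ahmed. That is 3.

3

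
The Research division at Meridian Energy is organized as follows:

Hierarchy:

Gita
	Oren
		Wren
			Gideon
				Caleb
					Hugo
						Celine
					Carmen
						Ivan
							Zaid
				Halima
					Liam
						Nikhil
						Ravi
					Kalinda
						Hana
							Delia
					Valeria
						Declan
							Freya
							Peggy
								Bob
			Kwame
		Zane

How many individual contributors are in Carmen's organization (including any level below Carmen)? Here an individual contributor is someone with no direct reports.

The only person in Carmen's organization with no one reporting to them is Zaid. That is 1.

1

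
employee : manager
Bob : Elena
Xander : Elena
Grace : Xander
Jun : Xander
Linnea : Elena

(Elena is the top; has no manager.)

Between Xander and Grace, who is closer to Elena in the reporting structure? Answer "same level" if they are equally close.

Xander

Xander is 1 level below Elena; Grace is 2. Xander is higher.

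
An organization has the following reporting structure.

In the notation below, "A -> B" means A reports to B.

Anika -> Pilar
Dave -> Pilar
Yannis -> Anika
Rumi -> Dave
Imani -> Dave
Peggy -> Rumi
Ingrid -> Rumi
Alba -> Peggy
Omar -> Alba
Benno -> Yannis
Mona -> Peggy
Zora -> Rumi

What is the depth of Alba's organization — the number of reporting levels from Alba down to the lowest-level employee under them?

The longest chain under Alba runs Alba → Omar, which is 1 level below Alba.

1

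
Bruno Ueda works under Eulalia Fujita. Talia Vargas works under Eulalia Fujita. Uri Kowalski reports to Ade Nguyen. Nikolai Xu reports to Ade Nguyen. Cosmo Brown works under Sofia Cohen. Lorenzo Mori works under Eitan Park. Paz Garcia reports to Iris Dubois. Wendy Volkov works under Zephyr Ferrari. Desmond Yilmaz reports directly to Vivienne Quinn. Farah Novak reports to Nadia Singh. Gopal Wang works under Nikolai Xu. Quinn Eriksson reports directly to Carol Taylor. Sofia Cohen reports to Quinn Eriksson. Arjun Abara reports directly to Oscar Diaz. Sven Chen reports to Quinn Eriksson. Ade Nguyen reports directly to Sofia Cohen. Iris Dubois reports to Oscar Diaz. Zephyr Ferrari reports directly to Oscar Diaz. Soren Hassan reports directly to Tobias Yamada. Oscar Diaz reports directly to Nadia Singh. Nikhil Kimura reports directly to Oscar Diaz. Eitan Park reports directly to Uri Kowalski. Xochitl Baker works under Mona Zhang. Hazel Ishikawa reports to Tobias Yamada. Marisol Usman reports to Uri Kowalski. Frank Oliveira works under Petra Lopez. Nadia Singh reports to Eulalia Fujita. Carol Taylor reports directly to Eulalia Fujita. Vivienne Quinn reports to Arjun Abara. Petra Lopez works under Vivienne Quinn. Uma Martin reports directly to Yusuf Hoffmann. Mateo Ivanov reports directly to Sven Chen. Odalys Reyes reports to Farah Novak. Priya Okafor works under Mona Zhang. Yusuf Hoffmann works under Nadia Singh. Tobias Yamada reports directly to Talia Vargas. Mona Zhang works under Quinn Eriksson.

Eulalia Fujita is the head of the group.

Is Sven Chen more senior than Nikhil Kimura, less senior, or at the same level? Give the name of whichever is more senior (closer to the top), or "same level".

same level

Both Sven Chen and Nikhil Kimura are 3 levels below Eulalia Fujita.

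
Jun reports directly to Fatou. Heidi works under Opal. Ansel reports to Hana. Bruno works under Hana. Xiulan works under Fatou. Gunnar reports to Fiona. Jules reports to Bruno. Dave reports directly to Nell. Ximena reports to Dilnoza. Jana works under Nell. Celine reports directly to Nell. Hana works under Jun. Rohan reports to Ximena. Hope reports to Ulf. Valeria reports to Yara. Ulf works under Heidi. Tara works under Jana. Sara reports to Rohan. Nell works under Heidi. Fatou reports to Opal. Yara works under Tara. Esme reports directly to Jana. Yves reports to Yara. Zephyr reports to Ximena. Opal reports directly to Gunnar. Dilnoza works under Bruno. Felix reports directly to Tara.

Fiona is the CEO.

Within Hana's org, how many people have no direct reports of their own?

4

The people in Hana's organization with no one reporting to them are Ansel, Jules, Zephyr, Sara. That is 4.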